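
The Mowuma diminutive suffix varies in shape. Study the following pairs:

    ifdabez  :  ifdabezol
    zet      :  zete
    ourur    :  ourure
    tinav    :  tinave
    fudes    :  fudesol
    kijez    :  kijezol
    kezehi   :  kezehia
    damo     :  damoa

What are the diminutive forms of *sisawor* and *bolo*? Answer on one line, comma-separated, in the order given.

The suffix is conditioned by the final sound: -ol when the stem ends in a sibilant (*ifdabez*, *fudes*, *kijez*); -e when the stem ends in a non-sibilant consonant (*zet*, *ourur*, *tinav*); -a when the stem ends in a vowel (*kezehi*, *damo*).
*sisawor*: final sound = /r/, a non-sibilant consonant → -e → *sisawore*.
The final sound of *bolo* is /o/, which is a vowel, so the suffix is -a, giving *boloa*.

sisawore, boloa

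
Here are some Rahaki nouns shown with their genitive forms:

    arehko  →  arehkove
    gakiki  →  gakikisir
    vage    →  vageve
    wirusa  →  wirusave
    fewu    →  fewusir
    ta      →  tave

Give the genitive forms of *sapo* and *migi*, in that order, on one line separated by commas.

sapove, migisir

Looking at the last vowel of each stem: -sir when the last vowel of the stem is a high vowel (*gakiki*, *fewu*); -ve when the last vowel of the stem is a non-high vowel (*arehko*, *vage*, *wirusa*, *ta*).
*sapo*: last vowel = /o/, a non-high vowel → -ve → *sapove*.
*migi* — last vowel /i/ (a high vowel) → -sir → *migisir*.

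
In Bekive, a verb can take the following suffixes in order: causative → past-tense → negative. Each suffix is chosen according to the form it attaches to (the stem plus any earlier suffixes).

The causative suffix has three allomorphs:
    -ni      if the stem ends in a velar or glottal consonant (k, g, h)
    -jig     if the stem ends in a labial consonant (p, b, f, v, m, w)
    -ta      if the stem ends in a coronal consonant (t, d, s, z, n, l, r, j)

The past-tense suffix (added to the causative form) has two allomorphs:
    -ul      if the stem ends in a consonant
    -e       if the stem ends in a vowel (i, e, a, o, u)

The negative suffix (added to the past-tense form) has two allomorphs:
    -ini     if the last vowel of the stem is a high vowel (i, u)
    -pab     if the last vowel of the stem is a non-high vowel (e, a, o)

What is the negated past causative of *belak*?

Since the final consonant of *belak* is /k/ (velar/glottal), it takes -ni, giving *belakni*.
Since the final sound of the causative form *belakni* is /i/ (a vowel), it takes -e, giving *belaknie*.
The last vowel of the past-tense form *belaknie* is /e/, which is a non-high vowel, so the negative suffix is -pab, giving *belakniepab*.

belakniepab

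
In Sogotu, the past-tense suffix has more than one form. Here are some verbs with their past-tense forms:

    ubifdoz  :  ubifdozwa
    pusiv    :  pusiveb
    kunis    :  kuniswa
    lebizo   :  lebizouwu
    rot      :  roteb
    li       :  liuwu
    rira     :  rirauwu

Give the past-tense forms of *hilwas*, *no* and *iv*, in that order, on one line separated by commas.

The alternation tracks the final sound of the stem — -wa when the stem ends in a sibilant (*ubifdoz*, *kunis*); -eb when the stem ends in a non-sibilant consonant (*pusiv*, *rot*); -uwu when the stem ends in a vowel (*lebizo*, *li*, *rira*).
*hilwas* — final sound /s/ (a sibilant) → -wa → *hilwaswa*.
*no* — final sound /o/ (a vowel) → -uwu → *nouwu*.
*iv*: final sound = /v/, a non-sibilant consonant → -eb → *iveb*.

hilwaswa, nouwu, iveb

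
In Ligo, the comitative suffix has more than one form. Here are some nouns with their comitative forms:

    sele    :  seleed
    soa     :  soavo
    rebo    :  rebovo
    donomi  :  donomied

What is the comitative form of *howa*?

The pattern is front/back vowel harmony: -ed when the last vowel of the stem is a front vowel (*sele*, *donomi*); -vo when the last vowel of the stem is a back vowel (*soa*, *rebo*).
The last vowel of *howa* is /a/, which is a back vowel, so the suffix is -vo, giving *howavo*.

howavo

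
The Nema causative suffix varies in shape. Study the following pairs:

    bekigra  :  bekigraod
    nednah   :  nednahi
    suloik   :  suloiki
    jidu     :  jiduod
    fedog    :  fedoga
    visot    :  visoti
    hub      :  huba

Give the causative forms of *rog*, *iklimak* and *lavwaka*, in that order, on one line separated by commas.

roga, iklimaki, lavwakaod

The alternation tracks the final sound of the stem — -i when the stem ends in a voiceless consonant (*nednah*, *suloik*, *visot*); -a when the stem ends in a voiced consonant (*fedog*, *hub*); -od when the stem ends in a vowel (*bekigra*, *jidu*).
*rog*: final sound = /g/, a voiced consonant → -a → *roga*.
The final sound of *iklimak* is /k/, which is a voiceless consonant, so the suffix is -i, giving *iklimaki*.
The final sound of *lavwaka* is /a/, which is a vowel, so the suffix is -od, giving *lavwakaod*.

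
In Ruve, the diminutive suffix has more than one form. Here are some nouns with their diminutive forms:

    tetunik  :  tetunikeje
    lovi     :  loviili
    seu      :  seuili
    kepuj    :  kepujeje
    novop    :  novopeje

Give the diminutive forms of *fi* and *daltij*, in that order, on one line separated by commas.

fiili, daltijeje

Looking at the final sound of each stem: -eje when the stem ends in a consonant (*tetunik*, *kepuj*, *novop*); -ili when the stem ends in a vowel (*lovi*, *seu*).
The final sound of *fi* is /i/, which is a vowel, so the suffix is -ili, giving *fiili*.
*daltij*: final sound = /j/, a consonant → -eje → *daltijeje*.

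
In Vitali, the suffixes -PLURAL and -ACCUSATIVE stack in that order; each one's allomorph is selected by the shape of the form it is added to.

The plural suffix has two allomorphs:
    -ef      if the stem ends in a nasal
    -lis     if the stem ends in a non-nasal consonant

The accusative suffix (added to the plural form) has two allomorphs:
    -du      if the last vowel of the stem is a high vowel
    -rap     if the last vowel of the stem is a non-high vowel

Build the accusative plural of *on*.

*on* — final consonant /n/ (a nasal) → -ef → *onef*.
Since the last vowel of the plural form *onef* is /e/ (a non-high vowel), it takes -rap, giving *onefrap*.

onefrap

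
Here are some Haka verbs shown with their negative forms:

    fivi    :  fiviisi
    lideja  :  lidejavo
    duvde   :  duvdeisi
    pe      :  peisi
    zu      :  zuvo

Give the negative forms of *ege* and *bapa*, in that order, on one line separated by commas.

egeisi, bapavo

The suffix is conditioned by the last vowel: -isi when the last vowel of the stem is a front vowel (*fivi*, *duvde*, *pe*); -vo when the last vowel of the stem is a back vowel (*lideja*, *zu*).
*ege*: last vowel = /e/, a front vowel → -isi → *egeisi*.
Since the last vowel of *bapa* is /a/ (a back vowel), it takes -vo, giving *bapavo*.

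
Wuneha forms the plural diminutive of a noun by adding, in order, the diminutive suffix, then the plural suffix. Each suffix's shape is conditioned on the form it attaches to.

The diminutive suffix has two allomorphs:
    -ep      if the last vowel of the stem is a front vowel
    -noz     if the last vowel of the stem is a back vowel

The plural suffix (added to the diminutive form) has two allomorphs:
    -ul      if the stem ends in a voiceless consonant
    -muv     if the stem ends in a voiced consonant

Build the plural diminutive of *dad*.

The last vowel of *dad* is /a/, which is a back vowel, so the diminutive suffix is -noz, giving *dadnoz*.
The final consonant of the diminutive form *dadnoz* is /z/, which is voiced, so the plural suffix is -muv, giving *dadnozmuv*.

dadnozmuv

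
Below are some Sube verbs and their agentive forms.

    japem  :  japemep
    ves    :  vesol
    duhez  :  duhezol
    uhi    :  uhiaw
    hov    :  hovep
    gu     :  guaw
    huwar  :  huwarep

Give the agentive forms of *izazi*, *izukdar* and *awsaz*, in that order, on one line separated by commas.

Looking at the final sound of each stem: -ol when the stem ends in a sibilant (*ves*, *duhez*); -ep when the stem ends in a non-sibilant consonant (*japem*, *hov*, *huwar*); -aw when the stem ends in a vowel (*uhi*, *gu*).
*izazi*: final sound = /i/, a vowel → -aw → *izaziaw*.
*izukdar* — final sound /r/ (a non-sibilant consonant) → -ep → *izukdarep*.
*awsaz* — final sound /z/ (a sibilant) → -ol → *awsazol*.

izaziaw, izukdarep, awsazol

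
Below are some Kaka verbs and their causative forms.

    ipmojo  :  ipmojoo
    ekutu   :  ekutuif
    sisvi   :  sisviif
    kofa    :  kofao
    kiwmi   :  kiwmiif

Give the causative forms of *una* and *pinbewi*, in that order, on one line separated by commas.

unao, pinbewiif

Looking at the last vowel of each stem: -if when the last vowel of the stem is a high vowel (*ekutu*, *sisvi*, *kiwmi*); -o when the last vowel of the stem is a non-high vowel (*ipmojo*, *kofa*).
*una* — last vowel /a/ (a non-high vowel) → -o → *unao*.
*pinbewi*: last vowel = /i/, a high vowel → -if → *pinbewiif*.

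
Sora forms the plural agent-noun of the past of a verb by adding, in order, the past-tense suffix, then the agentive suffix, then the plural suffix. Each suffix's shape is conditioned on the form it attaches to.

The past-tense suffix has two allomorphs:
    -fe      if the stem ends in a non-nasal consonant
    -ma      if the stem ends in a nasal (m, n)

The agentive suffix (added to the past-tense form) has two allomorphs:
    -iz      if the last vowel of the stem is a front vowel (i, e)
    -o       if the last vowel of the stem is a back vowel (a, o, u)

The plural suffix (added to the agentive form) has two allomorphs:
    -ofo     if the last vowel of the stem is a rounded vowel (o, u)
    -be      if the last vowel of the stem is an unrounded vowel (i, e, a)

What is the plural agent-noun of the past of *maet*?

Since the final consonant of *maet* is /t/ (non-nasal), it takes -fe, giving *maetfe*.
Since the last vowel of the past-tense form *maetfe* is /e/ (a front vowel), it takes -iz, giving *maetfeiz*.
The last vowel of the agentive form *maetfeiz* is /i/, which is an unrounded vowel, so the plural suffix is -be, giving *maetfeizbe*.

maetfeizbe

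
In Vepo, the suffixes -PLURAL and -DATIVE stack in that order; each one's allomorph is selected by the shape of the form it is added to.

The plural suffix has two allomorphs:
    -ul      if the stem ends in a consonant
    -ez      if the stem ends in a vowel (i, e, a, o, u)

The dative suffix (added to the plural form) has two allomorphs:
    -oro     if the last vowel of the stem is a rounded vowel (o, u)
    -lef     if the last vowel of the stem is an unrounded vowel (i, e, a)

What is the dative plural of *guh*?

guhuloro

*guh*: final sound = /h/, a consonant → -ul → *guhul*.
The plural form *guhul*: last vowel = /u/, a rounded vowel → -oro → *guhuloro*.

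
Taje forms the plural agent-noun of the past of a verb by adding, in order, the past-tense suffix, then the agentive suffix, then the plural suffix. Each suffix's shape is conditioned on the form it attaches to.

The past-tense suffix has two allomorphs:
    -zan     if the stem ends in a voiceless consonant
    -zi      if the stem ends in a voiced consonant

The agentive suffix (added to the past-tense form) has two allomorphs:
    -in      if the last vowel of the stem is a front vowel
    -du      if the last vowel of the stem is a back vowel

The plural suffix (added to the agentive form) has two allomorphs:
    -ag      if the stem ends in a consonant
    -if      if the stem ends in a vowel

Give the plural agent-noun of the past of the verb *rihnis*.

Since the final consonant of *rihnis* is /s/ (voiceless), it takes -zan, giving *rihniszan*.
The last vowel of the past-tense form *rihniszan* is /a/, which is a back vowel, so the agentive suffix is -du, giving *rihniszandu*.
The agentive form *rihniszandu*: final sound = /u/, a vowel → -if → *rihniszanduif*.

rihniszanduif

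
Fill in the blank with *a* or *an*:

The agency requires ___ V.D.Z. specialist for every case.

The indefinite article is chosen by the initial *sound* of the following word, not its spelling.
The initialism *V.D.Z.* is read letter by letter; the first letter, V, is pronounced /viː/, which begins with a consonant sound.
So the article is *a*: The agency requires a V.D.Z. specialist for every case.

a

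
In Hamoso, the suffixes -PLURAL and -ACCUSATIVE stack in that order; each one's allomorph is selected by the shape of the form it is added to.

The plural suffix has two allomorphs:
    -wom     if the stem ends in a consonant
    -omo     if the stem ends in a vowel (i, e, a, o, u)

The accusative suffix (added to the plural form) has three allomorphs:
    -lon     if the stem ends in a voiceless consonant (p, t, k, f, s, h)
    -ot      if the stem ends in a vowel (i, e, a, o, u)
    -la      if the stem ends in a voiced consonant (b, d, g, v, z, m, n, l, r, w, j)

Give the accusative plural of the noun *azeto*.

The final sound of *azeto* is /o/, which is a vowel, so the plural suffix is -omo, giving *azetoomo*.
Since the final sound of the plural form *azetoomo* is /o/ (a vowel), it takes -ot, giving *azetoomoot*.

azetoomoot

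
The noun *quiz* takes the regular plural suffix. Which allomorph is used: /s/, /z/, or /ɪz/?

The stem *quiz* ends in a sibilant (/s, z, ʃ, ʒ, tʃ, dʒ/).
The plural suffix surfaces as /ɪz/ after sibilants, /s/ after other voiceless consonants, and /z/ after other voiced sounds.
So the plural -s on *quiz* is pronounced /ɪz/.

/ɪz/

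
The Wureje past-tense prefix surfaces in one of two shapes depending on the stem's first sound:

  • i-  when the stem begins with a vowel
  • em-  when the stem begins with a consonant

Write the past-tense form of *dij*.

*dij* — first sound /d/ (a consonant) → em- → *emdij*.

emdij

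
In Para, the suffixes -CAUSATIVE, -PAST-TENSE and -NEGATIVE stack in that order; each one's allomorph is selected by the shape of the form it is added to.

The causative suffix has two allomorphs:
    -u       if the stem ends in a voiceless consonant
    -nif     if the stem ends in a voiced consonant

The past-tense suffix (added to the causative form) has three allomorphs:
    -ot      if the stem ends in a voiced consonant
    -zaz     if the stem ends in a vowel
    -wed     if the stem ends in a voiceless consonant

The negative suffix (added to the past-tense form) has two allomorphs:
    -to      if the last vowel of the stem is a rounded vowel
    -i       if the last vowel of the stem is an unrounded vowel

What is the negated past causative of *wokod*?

*wokod*: final consonant = /d/, voiced → -nif → *wokodnif*.
The causative form *wokodnif*: final sound = /f/, a voiceless consonant → -wed → *wokodnifwed*.
The past-tense form *wokodnifwed*: last vowel = /e/, an unrounded vowel → -i → *wokodnifwedi*.

wokodnifwedi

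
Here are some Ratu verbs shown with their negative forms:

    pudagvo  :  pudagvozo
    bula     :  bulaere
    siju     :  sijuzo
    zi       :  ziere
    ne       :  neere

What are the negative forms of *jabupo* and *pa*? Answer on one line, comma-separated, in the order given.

The alternation tracks the last vowel of the stem — -zo when the last vowel of the stem is a rounded vowel (*pudagvo*, *siju*); -ere when the last vowel of the stem is an unrounded vowel (*bula*, *zi*, *ne*).
*jabupo* — last vowel /o/ (a rounded vowel) → -zo → *jabupozo*.
*pa* — last vowel /a/ (an unrounded vowel) → -ere → *paere*.

jabupozo, paere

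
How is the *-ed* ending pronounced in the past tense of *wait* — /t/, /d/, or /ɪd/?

/ɪd/

The stem *wait* ends in /t/ or /d/.
The -ed suffix is realized as /ɪd/ after /t, d/; as /t/ after other voiceless consonants; and as /d/ after other voiced sounds.
So -ed on *wait* is pronounced /ɪd/.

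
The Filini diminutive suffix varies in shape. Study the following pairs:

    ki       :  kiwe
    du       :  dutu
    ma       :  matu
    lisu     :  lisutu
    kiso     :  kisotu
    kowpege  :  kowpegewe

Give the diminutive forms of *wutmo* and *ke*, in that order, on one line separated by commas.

wutmotu, kewe

The alternation tracks the last vowel of the stem — -we when the last vowel of the stem is a front vowel (*ki*, *kowpege*); -tu when the last vowel of the stem is a back vowel (*du*, *ma*, *lisu*, *kiso*).
*wutmo* — last vowel /o/ (a back vowel) → -tu → *wutmotu*.
*ke*: last vowel = /e/, a front vowel → -we → *kewe*.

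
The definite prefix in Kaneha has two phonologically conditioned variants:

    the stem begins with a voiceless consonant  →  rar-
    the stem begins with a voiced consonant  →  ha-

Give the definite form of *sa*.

Since the first consonant of *sa* is /s/ (voiceless), it takes rar-, giving *rarsa*.

rarsa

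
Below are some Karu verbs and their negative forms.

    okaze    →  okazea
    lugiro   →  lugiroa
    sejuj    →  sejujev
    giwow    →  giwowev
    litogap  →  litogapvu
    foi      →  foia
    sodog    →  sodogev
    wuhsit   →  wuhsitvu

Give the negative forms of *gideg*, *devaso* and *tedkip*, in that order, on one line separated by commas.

The suffix is conditioned by the final sound: -vu when the stem ends in a voiceless consonant (*litogap*, *wuhsit*); -ev when the stem ends in a voiced consonant (*sejuj*, *giwow*, *sodog*); -a when the stem ends in a vowel (*okaze*, *lugiro*, *foi*).
Since the final sound of *gideg* is /g/ (a voiced consonant), it takes -ev, giving *gidegev*.
*devaso*: final sound = /o/, a vowel → -a → *devasoa*.
Since the final sound of *tedkip* is /p/ (a voiceless consonant), it takes -vu, giving *tedkipvu*.

gidegev, devasoa, tedkipvu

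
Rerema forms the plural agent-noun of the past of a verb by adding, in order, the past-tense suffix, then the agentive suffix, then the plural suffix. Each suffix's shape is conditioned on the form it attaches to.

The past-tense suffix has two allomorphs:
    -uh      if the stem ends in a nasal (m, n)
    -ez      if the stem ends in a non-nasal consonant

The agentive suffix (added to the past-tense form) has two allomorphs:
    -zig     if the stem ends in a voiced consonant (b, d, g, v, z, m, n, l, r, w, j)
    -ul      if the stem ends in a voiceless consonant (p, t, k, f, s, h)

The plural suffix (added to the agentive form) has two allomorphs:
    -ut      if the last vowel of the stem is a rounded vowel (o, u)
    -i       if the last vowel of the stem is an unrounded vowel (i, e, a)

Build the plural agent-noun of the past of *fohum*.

fohumuhulut

*fohum* — final consonant /m/ (a nasal) → -uh → *fohumuh*.
The past-tense form *fohumuh* — final consonant /h/ (voiceless) → -ul → *fohumuhul*.
The last vowel of the agentive form *fohumuhul* is /u/, which is a rounded vowel, so the plural suffix is -ut, giving *fohumuhulut*.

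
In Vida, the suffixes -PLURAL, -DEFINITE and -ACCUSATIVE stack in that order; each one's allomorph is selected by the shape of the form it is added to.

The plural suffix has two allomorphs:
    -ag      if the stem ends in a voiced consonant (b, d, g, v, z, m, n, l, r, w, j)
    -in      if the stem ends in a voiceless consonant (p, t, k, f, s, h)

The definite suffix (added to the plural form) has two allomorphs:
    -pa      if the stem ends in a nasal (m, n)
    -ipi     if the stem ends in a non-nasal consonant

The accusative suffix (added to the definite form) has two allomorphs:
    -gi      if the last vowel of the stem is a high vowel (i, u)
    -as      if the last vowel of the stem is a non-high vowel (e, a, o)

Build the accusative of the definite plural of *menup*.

menupinpaas

*menup*: final consonant = /p/, voiceless → -in → *menupin*.
Since the final consonant of the plural form *menupin* is /n/ (a nasal), it takes -pa, giving *menupinpa*.
Since the last vowel of the definite form *menupinpa* is /a/ (a non-high vowel), it takes -as, giving *menupinpaas*.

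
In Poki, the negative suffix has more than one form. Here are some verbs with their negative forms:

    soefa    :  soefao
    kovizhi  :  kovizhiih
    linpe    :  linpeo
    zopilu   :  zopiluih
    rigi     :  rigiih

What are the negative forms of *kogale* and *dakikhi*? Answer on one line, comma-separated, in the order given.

kogaleo, dakikhiih

The pattern is height harmony: -ih when the last vowel of the stem is a high vowel (*kovizhi*, *zopilu*, *rigi*); -o when the last vowel of the stem is a non-high vowel (*soefa*, *linpe*).
Since the last vowel of *kogale* is /e/ (a non-high vowel), it takes -o, giving *kogaleo*.
The last vowel of *dakikhi* is /i/, which is a high vowel, so the suffix is -ih, giving *dakikhiih*.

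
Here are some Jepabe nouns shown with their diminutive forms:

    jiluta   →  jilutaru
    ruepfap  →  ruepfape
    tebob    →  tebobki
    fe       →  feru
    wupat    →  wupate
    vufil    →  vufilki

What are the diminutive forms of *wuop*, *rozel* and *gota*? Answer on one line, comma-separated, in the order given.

The alternation tracks the final sound of the stem — -e when the stem ends in a voiceless consonant (*ruepfap*, *wupat*); -ki when the stem ends in a voiced consonant (*tebob*, *vufil*); -ru when the stem ends in a vowel (*jiluta*, *fe*).
*wuop*: final sound = /p/, a voiceless consonant → -e → *wuope*.
*rozel* — final sound /l/ (a voiced consonant) → -ki → *rozelki*.
*gota* — final sound /a/ (a vowel) → -ru → *gotaru*.

wuope, rozelki, gotaru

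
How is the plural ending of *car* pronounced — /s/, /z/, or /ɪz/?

The stem *car* ends in a voiced non-sibilant sound.
The plural suffix surfaces as /ɪz/ after sibilants, /s/ after other voiceless consonants, and /z/ after other voiced sounds.
So the plural -s on *car* is pronounced /z/.

/z/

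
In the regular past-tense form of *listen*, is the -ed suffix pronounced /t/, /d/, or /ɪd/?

/d/

The stem *listen* ends in a voiced sound other than /d/.
The -ed suffix is realized as /ɪd/ after /t, d/; as /t/ after other voiceless consonants; and as /d/ after other voiced sounds.
So -ed on *listen* is pronounced /d/.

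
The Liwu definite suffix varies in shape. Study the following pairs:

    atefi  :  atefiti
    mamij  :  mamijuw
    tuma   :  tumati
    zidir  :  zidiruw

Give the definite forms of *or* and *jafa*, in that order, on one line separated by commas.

The pattern is consonant vs. vowel: -uw when the stem ends in a consonant (*mamij*, *zidir*); -ti when the stem ends in a vowel (*atefi*, *tuma*).
*or*: final sound = /r/, a consonant → -uw → *oruw*.
*jafa* — final sound /a/ (a vowel) → -ti → *jafati*.

oruw, jafati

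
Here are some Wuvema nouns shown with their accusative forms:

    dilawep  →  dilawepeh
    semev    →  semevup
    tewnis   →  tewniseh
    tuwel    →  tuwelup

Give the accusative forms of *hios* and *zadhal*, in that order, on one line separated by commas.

Looking at the final consonant of each stem: -eh when the stem ends in a voiceless consonant (*dilawep*, *tewnis*); -up when the stem ends in a voiced consonant (*semev*, *tuwel*).
*hios* — final consonant /s/ (voiceless) → -eh → *hioseh*.
Since the final consonant of *zadhal* is /l/ (voiced), it takes -up, giving *zadhalup*.

hioseh, zadhalup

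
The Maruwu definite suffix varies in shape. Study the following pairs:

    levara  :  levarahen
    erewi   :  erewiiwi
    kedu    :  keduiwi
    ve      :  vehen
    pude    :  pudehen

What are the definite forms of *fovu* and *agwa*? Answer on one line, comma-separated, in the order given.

Looking at the last vowel of each stem: -iwi when the last vowel of the stem is a high vowel (*erewi*, *kedu*); -hen when the last vowel of the stem is a non-high vowel (*levara*, *ve*, *pude*).
Since the last vowel of *fovu* is /u/ (a high vowel), it takes -iwi, giving *fovuiwi*.
*agwa* — last vowel /a/ (a non-high vowel) → -hen → *agwahen*.

fovuiwi, agwahen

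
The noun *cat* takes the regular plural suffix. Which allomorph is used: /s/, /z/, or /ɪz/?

The stem *cat* ends in a voiceless non-sibilant consonant.
The plural suffix surfaces as /ɪz/ after sibilants, /s/ after other voiceless consonants, and /z/ after other voiced sounds.
So the plural -s on *cat* is pronounced /s/.

/s/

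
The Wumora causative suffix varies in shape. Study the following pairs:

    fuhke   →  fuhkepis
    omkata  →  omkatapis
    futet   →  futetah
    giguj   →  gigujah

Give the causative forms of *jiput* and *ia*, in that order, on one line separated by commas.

The suffix is conditioned by the final sound: -ah when the stem ends in a consonant (*futet*, *giguj*); -pis when the stem ends in a vowel (*fuhke*, *omkata*).
*jiput* — final sound /t/ (a consonant) → -ah → *jiputah*.
Since the final sound of *ia* is /a/ (a vowel), it takes -pis, giving *iapis*.

jiputah, iapis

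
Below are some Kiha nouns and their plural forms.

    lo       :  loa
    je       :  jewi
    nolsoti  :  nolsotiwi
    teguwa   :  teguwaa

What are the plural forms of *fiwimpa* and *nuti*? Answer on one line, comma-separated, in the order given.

fiwimpaa, nutiwi

The pattern is front/back vowel harmony: -wi when the last vowel of the stem is a front vowel (*je*, *nolsoti*); -a when the last vowel of the stem is a back vowel (*lo*, *teguwa*).
The last vowel of *fiwimpa* is /a/, which is a back vowel, so the suffix is -a, giving *fiwimpaa*.
*nuti*: last vowel = /i/, a front vowel → -wi → *nutiwi*.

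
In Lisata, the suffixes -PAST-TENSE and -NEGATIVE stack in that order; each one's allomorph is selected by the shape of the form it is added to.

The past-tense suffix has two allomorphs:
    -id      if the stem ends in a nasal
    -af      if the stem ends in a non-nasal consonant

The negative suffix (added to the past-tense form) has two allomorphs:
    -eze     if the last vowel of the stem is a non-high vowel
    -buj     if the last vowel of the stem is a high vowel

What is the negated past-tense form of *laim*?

laimidbuj

The final consonant of *laim* is /m/, which is a nasal, so the past-tense suffix is -id, giving *laimid*.
Since the last vowel of the past-tense form *laimid* is /i/ (a high vowel), it takes -buj, giving *laimidbuj*.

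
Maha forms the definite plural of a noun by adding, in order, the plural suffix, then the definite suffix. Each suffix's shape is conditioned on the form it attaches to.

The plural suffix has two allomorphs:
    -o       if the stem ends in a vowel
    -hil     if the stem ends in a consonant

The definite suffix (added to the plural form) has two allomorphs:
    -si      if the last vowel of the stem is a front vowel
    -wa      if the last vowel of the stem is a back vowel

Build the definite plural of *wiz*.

wizhilsi

Since the final sound of *wiz* is /z/ (a consonant), it takes -hil, giving *wizhil*.
Since the last vowel of the plural form *wizhil* is /i/ (a front vowel), it takes -si, giving *wizhilsi*.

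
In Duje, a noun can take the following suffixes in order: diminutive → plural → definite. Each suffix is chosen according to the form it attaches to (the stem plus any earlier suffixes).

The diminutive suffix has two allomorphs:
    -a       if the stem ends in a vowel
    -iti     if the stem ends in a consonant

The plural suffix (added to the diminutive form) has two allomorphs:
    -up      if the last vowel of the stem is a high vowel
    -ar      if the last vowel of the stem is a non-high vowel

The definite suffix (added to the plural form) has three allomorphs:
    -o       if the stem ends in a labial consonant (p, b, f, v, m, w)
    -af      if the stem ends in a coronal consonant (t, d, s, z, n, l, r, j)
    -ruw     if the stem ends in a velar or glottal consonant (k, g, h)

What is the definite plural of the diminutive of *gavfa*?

gavfaaaraf

*gavfa* — final sound /a/ (a vowel) → -a → *gavfaa*.
Since the last vowel of the diminutive form *gavfaa* is /a/ (a non-high vowel), it takes -ar, giving *gavfaaar*.
The final consonant of the plural form *gavfaaar* is /r/, which is coronal, so the definite suffix is -af, giving *gavfaaaraf*.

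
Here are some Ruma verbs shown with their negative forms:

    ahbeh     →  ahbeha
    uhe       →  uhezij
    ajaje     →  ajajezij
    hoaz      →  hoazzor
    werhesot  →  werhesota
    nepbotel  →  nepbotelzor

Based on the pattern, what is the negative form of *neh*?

The suffix is conditioned by the final sound: -a when the stem ends in a voiceless consonant (*ahbeh*, *werhesot*); -zor when the stem ends in a voiced consonant (*hoaz*, *nepbotel*); -zij when the stem ends in a vowel (*uhe*, *ajaje*).
The final sound of *neh* is /h/, which is a voiceless consonant, so the suffix is -a, giving *neha*.

neha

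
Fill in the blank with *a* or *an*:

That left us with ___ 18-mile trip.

The indefinite article is chosen by the initial *sound* of the following word, not its spelling.
The number *18* is spoken "eighteen", beginning with /ˌeɪˈtiːn/ — a vowel sound.
So the article is *an*: That left us with an 18-mile trip.

an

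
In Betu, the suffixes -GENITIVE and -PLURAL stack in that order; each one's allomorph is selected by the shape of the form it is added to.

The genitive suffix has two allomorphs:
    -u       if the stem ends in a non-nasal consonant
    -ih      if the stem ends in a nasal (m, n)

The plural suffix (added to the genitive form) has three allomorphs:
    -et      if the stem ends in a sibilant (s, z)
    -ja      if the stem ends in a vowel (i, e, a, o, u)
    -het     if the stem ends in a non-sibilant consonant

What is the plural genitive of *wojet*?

wojetuja

Since the final consonant of *wojet* is /t/ (non-nasal), it takes -u, giving *wojetu*.
The final sound of the genitive form *wojetu* is /u/, which is a vowel, so the plural suffix is -ja, giving *wojetuja*.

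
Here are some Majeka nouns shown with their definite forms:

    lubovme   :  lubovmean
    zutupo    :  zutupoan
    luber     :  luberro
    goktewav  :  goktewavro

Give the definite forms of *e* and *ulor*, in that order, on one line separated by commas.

The alternation tracks the final sound of the stem — -ro when the stem ends in a consonant (*luber*, *goktewav*); -an when the stem ends in a vowel (*lubovme*, *zutupo*).
*e* — final sound /e/ (a vowel) → -an → *ean*.
The final sound of *ulor* is /r/, which is a consonant, so the suffix is -ro, giving *ulorro*.

ean, ulorro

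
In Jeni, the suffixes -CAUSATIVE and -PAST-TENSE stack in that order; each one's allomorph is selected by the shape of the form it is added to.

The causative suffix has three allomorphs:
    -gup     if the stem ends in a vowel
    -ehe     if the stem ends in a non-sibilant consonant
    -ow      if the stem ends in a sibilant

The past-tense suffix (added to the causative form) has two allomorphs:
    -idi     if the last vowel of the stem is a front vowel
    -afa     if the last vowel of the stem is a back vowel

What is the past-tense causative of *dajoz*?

dajozowafa

The final sound of *dajoz* is /z/, which is a sibilant, so the causative suffix is -ow, giving *dajozow*.
The causative form *dajozow*: last vowel = /o/, a back vowel → -afa → *dajozowafa*.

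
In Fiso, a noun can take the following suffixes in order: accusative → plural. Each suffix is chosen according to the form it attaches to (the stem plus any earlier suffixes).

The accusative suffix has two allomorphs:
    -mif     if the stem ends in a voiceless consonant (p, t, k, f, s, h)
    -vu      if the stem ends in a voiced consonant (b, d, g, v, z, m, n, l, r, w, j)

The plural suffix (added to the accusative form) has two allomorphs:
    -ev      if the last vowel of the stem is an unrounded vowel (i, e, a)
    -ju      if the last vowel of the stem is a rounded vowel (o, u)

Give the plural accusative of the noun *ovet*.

ovetmifev

Since the final consonant of *ovet* is /t/ (voiceless), it takes -mif, giving *ovetmif*.
Since the last vowel of the accusative form *ovetmif* is /i/ (an unrounded vowel), it takes -ev, giving *ovetmifev*.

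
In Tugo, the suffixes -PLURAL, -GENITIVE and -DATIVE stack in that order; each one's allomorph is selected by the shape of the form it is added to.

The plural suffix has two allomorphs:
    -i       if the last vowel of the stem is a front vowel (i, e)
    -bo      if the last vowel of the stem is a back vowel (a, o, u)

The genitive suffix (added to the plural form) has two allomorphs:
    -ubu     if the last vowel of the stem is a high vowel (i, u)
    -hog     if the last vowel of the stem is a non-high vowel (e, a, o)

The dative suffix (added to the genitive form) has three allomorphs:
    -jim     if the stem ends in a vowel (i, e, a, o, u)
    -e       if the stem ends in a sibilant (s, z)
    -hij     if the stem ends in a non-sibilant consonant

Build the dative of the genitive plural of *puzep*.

puzepiubujim

The last vowel of *puzep* is /e/, which is a front vowel, so the plural suffix is -i, giving *puzepi*.
The plural form *puzepi* — last vowel /i/ (a high vowel) → -ubu → *puzepiubu*.
Since the final sound of the genitive form *puzepiubu* is /u/ (a vowel), it takes -jim, giving *puzepiubujim*.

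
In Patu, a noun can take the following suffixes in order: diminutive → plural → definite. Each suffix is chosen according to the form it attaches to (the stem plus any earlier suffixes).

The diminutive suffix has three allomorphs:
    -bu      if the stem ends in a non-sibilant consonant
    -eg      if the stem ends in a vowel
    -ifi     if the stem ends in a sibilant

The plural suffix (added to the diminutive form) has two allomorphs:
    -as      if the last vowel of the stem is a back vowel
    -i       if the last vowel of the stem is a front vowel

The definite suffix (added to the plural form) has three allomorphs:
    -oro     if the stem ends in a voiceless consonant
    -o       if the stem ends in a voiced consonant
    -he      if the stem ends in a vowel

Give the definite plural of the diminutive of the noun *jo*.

*jo* — final sound /o/ (a vowel) → -eg → *joeg*.
The diminutive form *joeg*: last vowel = /e/, a front vowel → -i → *joegi*.
Since the final sound of the plural form *joegi* is /i/ (a vowel), it takes -he, giving *joegihe*.

joegihe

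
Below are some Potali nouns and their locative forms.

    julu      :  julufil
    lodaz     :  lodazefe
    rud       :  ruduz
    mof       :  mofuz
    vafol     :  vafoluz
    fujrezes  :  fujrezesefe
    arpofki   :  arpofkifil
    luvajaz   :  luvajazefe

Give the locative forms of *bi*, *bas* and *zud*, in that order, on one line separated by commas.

The suffix is conditioned by the final sound: -efe when the stem ends in a sibilant (*lodaz*, *fujrezes*, *luvajaz*); -uz when the stem ends in a non-sibilant consonant (*rud*, *mof*, *vafol*); -fil when the stem ends in a vowel (*julu*, *arpofki*).
The final sound of *bi* is /i/, which is a vowel, so the suffix is -fil, giving *bifil*.
*bas*: final sound = /s/, a sibilant → -efe → *basefe*.
The final sound of *zud* is /d/, which is a non-sibilant consonant, so the suffix is -uz, giving *zuduz*.

bifil, basefe, zuduz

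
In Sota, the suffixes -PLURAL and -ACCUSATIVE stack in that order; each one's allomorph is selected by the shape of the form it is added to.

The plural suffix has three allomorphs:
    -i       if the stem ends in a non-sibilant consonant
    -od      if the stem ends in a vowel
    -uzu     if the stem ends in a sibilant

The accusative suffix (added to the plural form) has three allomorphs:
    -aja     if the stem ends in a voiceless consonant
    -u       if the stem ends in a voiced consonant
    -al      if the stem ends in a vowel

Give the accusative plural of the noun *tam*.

tamial

*tam*: final sound = /m/, a non-sibilant consonant → -i → *tami*.
Since the final sound of the plural form *tami* is /i/ (a vowel), it takes -al, giving *tamial*.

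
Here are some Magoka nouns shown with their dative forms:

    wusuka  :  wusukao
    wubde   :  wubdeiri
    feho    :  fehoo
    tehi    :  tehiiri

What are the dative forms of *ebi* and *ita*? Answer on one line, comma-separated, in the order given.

The alternation tracks the last vowel of the stem — -iri when the last vowel of the stem is a front vowel (*wubde*, *tehi*); -o when the last vowel of the stem is a back vowel (*wusuka*, *feho*).
*ebi* — last vowel /i/ (a front vowel) → -iri → *ebiiri*.
Since the last vowel of *ita* is /a/ (a back vowel), it takes -o, giving *itao*.

ebiiri, itao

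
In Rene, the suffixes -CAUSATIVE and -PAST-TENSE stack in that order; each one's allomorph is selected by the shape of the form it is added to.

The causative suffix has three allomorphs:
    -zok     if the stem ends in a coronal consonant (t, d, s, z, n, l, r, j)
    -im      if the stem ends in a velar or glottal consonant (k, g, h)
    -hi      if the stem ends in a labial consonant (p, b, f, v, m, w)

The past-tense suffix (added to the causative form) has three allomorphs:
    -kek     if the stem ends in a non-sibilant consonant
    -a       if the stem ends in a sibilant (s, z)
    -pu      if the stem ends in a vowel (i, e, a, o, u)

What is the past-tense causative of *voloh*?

volohimkek

*voloh* — final consonant /h/ (velar/glottal) → -im → *volohim*.
The causative form *volohim*: final sound = /m/, a non-sibilant consonant → -kek → *volohimkek*.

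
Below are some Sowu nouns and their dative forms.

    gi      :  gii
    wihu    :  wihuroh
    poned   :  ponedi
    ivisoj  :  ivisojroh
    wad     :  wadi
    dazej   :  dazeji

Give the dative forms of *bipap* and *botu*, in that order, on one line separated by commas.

bipapi, boturoh

Looking at the last vowel of each stem: -roh when the last vowel of the stem is a rounded vowel (*wihu*, *ivisoj*); -i when the last vowel of the stem is an unrounded vowel (*gi*, *poned*, *wad*, *dazej*).
The last vowel of *bipap* is /a/, which is an unrounded vowel, so the suffix is -i, giving *bipapi*.
*botu*: last vowel = /u/, a rounded vowel → -roh → *boturoh*.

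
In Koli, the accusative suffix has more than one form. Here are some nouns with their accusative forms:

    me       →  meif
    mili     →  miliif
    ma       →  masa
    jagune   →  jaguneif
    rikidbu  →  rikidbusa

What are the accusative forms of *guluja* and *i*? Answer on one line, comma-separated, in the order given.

gulujasa, iif

The pattern is front/back vowel harmony: -if when the last vowel of the stem is a front vowel (*me*, *mili*, *jagune*); -sa when the last vowel of the stem is a back vowel (*ma*, *rikidbu*).
Since the last vowel of *guluja* is /a/ (a back vowel), it takes -sa, giving *gulujasa*.
*i* — last vowel /i/ (a front vowel) → -if → *iif*.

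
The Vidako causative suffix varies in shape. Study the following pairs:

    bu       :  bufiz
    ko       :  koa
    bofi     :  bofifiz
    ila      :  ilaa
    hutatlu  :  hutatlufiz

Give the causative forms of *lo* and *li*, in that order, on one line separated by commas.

loa, lifiz

Looking at the last vowel of each stem: -fiz when the last vowel of the stem is a high vowel (*bu*, *bofi*, *hutatlu*); -a when the last vowel of the stem is a non-high vowel (*ko*, *ila*).
The last vowel of *lo* is /o/, which is a non-high vowel, so the suffix is -a, giving *loa*.
The last vowel of *li* is /i/, which is a high vowel, so the suffix is -fiz, giving *lifiz*.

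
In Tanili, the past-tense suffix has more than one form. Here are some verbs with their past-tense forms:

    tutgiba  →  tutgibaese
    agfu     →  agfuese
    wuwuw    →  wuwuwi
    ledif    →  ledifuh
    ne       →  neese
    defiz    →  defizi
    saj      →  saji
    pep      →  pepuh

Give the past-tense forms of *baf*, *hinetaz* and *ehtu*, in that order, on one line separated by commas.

The pattern is voicing of the final sound: -uh when the stem ends in a voiceless consonant (*ledif*, *pep*); -i when the stem ends in a voiced consonant (*wuwuw*, *defiz*, *saj*); -ese when the stem ends in a vowel (*tutgiba*, *agfu*, *ne*).
*baf* — final sound /f/ (a voiceless consonant) → -uh → *bafuh*.
*hinetaz* — final sound /z/ (a voiced consonant) → -i → *hinetazi*.
Since the final sound of *ehtu* is /u/ (a vowel), it takes -ese, giving *ehtuese*.

bafuh, hinetazi, ehtuese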